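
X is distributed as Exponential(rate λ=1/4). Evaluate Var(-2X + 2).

For X ~ Exponential(rate λ=1/4):
Var(X) = 16
Var(-2X + 2) = (-2)² × Var(X) = 4 × 16 = 64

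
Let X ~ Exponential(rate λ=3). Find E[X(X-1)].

E[X(X-1)] = E[X² - X] = E[X²] - E[X]
E[X] = \frac{1}{3}
E[X²] = Var(X) + (E[X])² = \frac{1}{9} + (\frac{1}{3})² = \frac{2}{9}
E[X(X-1)] = \frac{2}{9} - \frac{1}{3} = - \frac{1}{9}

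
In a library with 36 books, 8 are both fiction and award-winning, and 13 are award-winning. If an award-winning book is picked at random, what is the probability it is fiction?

P(A ∩ B) = 8/36 = 2/9
P(B) = 13/36
P(A|B) = P(A ∩ B) / P(B) = (2/9) / (13/36) = 8/13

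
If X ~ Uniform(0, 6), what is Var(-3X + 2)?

For X ~ Uniform(0, 6):
Var(X) = 3
Var(-3X + 2) = (-3)² × Var(X) = 9 × 3 = 27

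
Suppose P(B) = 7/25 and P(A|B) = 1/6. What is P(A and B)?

By definition, P(A|B) = P(A ∩ B) / P(B)
So P(A ∩ B) = P(A|B) × P(B)
= 1/6 × 7/25
= 7/150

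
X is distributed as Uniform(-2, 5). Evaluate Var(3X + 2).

For X ~ Uniform(-2, 5):
Var(X) = \frac{49}{12}
Var(3X + 2) = (3)² × Var(X) = 9 × \frac{49}{12} = \frac{147}{4}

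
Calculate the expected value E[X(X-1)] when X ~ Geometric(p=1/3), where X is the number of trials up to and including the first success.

E[X(X-1)] = E[X² - X] = E[X²] - E[X]
E[X] = 3
E[X²] = Var(X) + (E[X])² = 6 + (3)² = 15
E[X(X-1)] = 15 - 3 = 12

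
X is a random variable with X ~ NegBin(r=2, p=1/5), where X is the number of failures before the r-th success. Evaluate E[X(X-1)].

E[X(X-1)] = E[X² - X] = E[X²] - E[X]
E[X] = 8
E[X²] = Var(X) + (E[X])² = 40 + (8)² = 104
E[X(X-1)] = 104 - 8 = 96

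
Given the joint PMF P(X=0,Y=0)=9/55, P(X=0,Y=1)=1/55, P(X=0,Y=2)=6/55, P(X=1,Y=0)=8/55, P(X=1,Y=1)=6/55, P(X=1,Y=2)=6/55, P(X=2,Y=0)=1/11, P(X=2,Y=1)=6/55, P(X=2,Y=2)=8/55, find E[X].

First find marginal of X:
P(X=0) = 16/55
P(X=1) = 4/11
P(X=2) = 19/55
E[X] = 0 × 16/55 + 1 × 4/11 + 2 × 19/55 = 58/55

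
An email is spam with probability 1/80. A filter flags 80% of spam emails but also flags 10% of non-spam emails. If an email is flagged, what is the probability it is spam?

Let D = the rare event, + = positive/flagged.
P(D) = 1/80
P(+|D) = 80/100 = 4/5
P(+|D') = 10/100 = 1/10
P(+) = P(+|D)P(D) + P(+|D')P(D')
     = \frac{4}{5} × \frac{1}{80} + \frac{1}{10} × \frac{79}{80}
     = \frac{87}{800}
P(D|+) = P(+|D)P(D)/P(+) = \frac{8}{87}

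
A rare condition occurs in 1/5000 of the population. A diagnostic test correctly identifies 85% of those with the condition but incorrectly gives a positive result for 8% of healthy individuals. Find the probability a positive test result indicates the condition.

Let D = the rare event, + = positive/flagged.
P(D) = 1/5000
P(+|D) = 85/100 = 17/20
P(+|D') = 8/100 = 2/25
P(+) = P(+|D)P(D) + P(+|D')P(D')
     = \frac{17}{20} × \frac{1}{5000} + \frac{2}{25} × \frac{4999}{5000}
     = \frac{40077}{500000}
P(D|+) = P(+|D)P(D)/P(+) = \frac{85}{40077}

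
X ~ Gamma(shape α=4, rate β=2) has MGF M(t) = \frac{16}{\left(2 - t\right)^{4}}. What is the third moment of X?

To find E[X^3], compute M^(3)(0):
M^(1)(t) = \frac{64}{\left(2 - t\right)^{5}}
M^(2)(t) = \frac{320}{\left(2 - t\right)^{6}}
M^(3)(t) = \frac{1920}{\left(2 - t\right)^{7}}
M^(3)(0) = 15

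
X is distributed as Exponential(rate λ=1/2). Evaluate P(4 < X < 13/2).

P(4 < X < 13/2) = ∫_{4}^{13/2} f(x) dx
where f(x) = \frac{e^{- \frac{x}{2}}}{2}
= - \frac{1}{e^{\frac{13}{4}}} + e^{-2}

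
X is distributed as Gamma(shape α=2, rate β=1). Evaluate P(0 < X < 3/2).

P(0 < X < 3/2) = ∫_{0}^{3/2} f(x) dx
where f(x) = x e^{- x}
= 1 - \frac{5}{2 e^{\frac{3}{2}}}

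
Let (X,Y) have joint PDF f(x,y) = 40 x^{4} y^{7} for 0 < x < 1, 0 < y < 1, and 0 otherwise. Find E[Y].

E[Y] = ∫_0^1 ∫_0^1 y × f(x,y) dx dy
= \frac{8}{9}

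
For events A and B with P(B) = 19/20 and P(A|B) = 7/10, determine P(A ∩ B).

By definition, P(A|B) = P(A ∩ B) / P(B)
So P(A ∩ B) = P(A|B) × P(B)
= 7/10 × 19/20
= 133/200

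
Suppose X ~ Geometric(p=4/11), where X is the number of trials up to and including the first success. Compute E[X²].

Using the identity E[X²] = Var(X) + (E[X])²:
E[X] = \frac{11}{4}
Var(X) = \frac{77}{16}
E[X²] = \frac{77}{16} + (\frac{11}{4})²
= \frac{99}{8}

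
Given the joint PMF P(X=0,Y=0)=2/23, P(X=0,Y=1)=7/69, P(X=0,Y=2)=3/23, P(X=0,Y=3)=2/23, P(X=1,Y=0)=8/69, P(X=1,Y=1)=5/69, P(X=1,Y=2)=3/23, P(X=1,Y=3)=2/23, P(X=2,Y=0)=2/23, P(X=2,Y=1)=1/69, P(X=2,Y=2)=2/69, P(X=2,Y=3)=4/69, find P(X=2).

P(X=2) = P(X=2,Y=0) + P(X=2,Y=1) + P(X=2,Y=2) + P(X=2,Y=3)
= 2/23 + 1/69 + 2/69 + 4/69
= 13/69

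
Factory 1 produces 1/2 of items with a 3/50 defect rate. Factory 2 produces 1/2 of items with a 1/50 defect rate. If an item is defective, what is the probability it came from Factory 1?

Using Bayes' theorem:
P(F1) = 1/2, P(D|F1) = 3/50
P(F2) = 1/2, P(D|F2) = 1/50
P(D) = P(D|F1)P(F1) + P(D|F2)P(F2)
     = \frac{1}{25}
P(F1|D) = P(D|F1)P(F1) / P(D)
= \frac{3}{4}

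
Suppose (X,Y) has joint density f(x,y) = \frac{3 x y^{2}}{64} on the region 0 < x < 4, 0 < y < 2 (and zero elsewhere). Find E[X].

f_X(x) = ∫_0^2 \frac{3 x y^{2}}{64} dy = \frac{x}{8}
E[X] = ∫_0^4 x × (\frac{x}{8}) dx = \frac{8}{3}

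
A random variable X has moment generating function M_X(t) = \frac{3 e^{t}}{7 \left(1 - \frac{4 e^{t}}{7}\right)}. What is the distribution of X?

The MGF M(t) = \frac{3 e^{t}}{7 \left(1 - \frac{4 e^{t}}{7}\right)} is the standard form for the Geometric distribution.
Comparing with the known MGF formula identifies: Geometric(p=3/7), X = trial number of first success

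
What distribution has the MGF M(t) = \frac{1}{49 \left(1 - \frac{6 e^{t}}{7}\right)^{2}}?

The MGF M(t) = \frac{1}{49 \left(1 - \frac{6 e^{t}}{7}\right)^{2}} is the standard form for the NegativeBinomial distribution.
Comparing with the known MGF formula identifies: NegBin(r=2, p=1/7), X = failures before r-th success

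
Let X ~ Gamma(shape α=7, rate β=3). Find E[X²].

Using the identity E[X²] = Var(X) + (E[X])²:
E[X] = \frac{7}{3}
Var(X) = \frac{7}{9}
E[X²] = \frac{7}{9} + (\frac{7}{3})²
= \frac{56}{9}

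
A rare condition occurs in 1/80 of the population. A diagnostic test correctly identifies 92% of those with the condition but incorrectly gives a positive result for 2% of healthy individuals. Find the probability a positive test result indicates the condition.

Let D = the rare event, + = positive/flagged.
P(D) = 1/80
P(+|D) = 92/100 = 23/25
P(+|D') = 2/100 = 1/50
P(+) = P(+|D)P(D) + P(+|D')P(D')
     = \frac{23}{25} × \frac{1}{80} + \frac{1}{50} × \frac{79}{80}
     = \frac{1}{32}
P(D|+) = P(+|D)P(D)/P(+) = \frac{46}{125}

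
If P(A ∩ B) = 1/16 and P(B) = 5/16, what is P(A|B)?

P(A|B) = P(A ∩ B) / P(B)
= (1/16) / (5/16)
= 1/5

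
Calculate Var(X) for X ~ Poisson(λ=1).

For X ~ Poisson(λ=1):
Var(X) = 1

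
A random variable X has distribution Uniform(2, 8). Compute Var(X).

For X ~ Uniform(2, 8):
Var(X) = 3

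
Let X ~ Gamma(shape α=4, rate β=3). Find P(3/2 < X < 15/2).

P(3/2 < X < 15/2) = ∫_{3/2}^{15/2} f(x) dx
where f(x) = \frac{27 x^{3} e^{- 3 x}}{2}
= \frac{-34801 + 493 e^{18}}{16 e^{\frac{45}{2}}}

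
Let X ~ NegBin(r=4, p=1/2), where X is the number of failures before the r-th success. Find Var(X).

For X ~ NegBin(r=4, p=1/2), where X is the number of failures before the r-th success:
Var(X) = 8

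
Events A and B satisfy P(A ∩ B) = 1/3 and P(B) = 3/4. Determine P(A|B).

P(A|B) = P(A ∩ B) / P(B)
= (1/3) / (3/4)
= 4/9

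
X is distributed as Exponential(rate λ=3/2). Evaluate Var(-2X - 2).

For X ~ Exponential(rate λ=3/2):
Var(X) = \frac{4}{9}
Var(-2X - 2) = (-2)² × Var(X) = 4 × \frac{4}{9} = \frac{16}{9}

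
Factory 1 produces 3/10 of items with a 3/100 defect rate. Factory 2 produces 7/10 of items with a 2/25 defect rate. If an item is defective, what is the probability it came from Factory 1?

Using Bayes' theorem:
P(F1) = 3/10, P(D|F1) = 3/100
P(F2) = 7/10, P(D|F2) = 2/25
P(D) = P(D|F1)P(F1) + P(D|F2)P(F2)
     = \frac{13}{200}
P(F1|D) = P(D|F1)P(F1) / P(D)
= \frac{9}{65}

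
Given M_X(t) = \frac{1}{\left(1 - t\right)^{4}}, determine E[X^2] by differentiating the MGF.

To find E[X^2], compute M^(2)(0):
M^(1)(t) = \frac{4}{\left(1 - t\right)^{5}}
M^(2)(t) = \frac{20}{\left(1 - t\right)^{6}}
M^(2)(0) = 20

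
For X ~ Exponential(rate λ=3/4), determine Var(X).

For X ~ Exponential(rate λ=3/4):
Var(X) = \frac{16}{9}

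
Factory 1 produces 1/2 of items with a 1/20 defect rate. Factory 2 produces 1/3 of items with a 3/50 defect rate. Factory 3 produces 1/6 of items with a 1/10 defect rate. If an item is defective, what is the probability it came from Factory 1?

Using Bayes' theorem:
P(F1) = 1/2, P(D|F1) = 1/20
P(F2) = 1/3, P(D|F2) = 3/50
P(F3) = 1/6, P(D|F3) = 1/10
P(D) = P(D|F1)P(F1) + P(D|F2)P(F2) + P(D|F3)P(F3)
     = \frac{37}{600}
P(F1|D) = P(D|F1)P(F1) / P(D)
= \frac{15}{37}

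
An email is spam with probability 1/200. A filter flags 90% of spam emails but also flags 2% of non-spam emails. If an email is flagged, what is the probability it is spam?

Let D = the rare event, + = positive/flagged.
P(D) = 1/200
P(+|D) = 90/100 = 9/10
P(+|D') = 2/100 = 1/50
P(+) = P(+|D)P(D) + P(+|D')P(D')
     = \frac{9}{10} × \frac{1}{200} + \frac{1}{50} × \frac{199}{200}
     = \frac{61}{2500}
P(D|+) = P(+|D)P(D)/P(+) = \frac{45}{244}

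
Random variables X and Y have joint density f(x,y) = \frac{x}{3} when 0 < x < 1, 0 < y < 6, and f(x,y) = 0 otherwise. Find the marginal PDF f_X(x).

f_X(x) = ∫_0^6 f(x,y) dy
= ∫_0^6 \frac{x}{3} dy
= 2 x for 0 < x < 1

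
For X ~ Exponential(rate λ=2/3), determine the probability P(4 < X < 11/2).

P(4 < X < 11/2) = ∫_{4}^{11/2} f(x) dx
where f(x) = \frac{2 e^{- \frac{2 x}{3}}}{3}
= - \frac{1 - e}{e^{\frac{11}{3}}}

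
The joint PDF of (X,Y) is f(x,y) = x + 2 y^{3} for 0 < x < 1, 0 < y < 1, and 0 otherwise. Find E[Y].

E[Y] = ∫_0^1 ∫_0^1 y × f(x,y) dx dy
= \frac{13}{20}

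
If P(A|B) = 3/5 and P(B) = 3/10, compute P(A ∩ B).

By definition, P(A|B) = P(A ∩ B) / P(B)
So P(A ∩ B) = P(A|B) × P(B)
= 3/5 × 3/10
= 9/50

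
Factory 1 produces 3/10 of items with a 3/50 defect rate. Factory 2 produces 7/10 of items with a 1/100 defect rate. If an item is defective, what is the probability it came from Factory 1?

Using Bayes' theorem:
P(F1) = 3/10, P(D|F1) = 3/50
P(F2) = 7/10, P(D|F2) = 1/100
P(D) = P(D|F1)P(F1) + P(D|F2)P(F2)
     = \frac{1}{40}
P(F1|D) = P(D|F1)P(F1) / P(D)
= \frac{18}{25}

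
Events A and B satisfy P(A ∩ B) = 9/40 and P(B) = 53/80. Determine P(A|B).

P(A|B) = P(A ∩ B) / P(B)
= (9/40) / (53/80)
= 18/53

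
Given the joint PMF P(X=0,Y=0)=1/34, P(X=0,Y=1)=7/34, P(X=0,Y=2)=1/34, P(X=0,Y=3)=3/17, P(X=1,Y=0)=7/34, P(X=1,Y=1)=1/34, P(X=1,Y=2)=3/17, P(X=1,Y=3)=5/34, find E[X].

First find marginal of X:
P(X=0) = 15/34
P(X=1) = 19/34
E[X] = 0 × 15/34 + 1 × 19/34 = 19/34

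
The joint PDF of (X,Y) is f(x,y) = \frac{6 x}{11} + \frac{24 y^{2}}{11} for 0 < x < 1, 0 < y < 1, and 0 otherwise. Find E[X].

E[X] = ∫_0^1 ∫_0^1 x × f(x,y) dy dx
= ∫_0^1 ∫_0^1 x × (\frac{6 x}{11} + \frac{24 y^{2}}{11}) dy dx
= \frac{6}{11}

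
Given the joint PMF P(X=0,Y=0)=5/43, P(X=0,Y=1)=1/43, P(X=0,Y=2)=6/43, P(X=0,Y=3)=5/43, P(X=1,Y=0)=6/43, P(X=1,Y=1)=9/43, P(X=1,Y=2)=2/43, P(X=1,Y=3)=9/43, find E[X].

First find marginal of X:
P(X=0) = 17/43
P(X=1) = 26/43
E[X] = 0 × 17/43 + 1 × 26/43 = 26/43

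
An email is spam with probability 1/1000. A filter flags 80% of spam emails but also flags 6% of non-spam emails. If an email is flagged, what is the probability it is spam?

Let D = the rare event, + = positive/flagged.
P(D) = 1/1000
P(+|D) = 80/100 = 4/5
P(+|D') = 6/100 = 3/50
P(+) = P(+|D)P(D) + P(+|D')P(D')
     = \frac{4}{5} × \frac{1}{1000} + \frac{3}{50} × \frac{999}{1000}
     = \frac{3037}{50000}
P(D|+) = P(+|D)P(D)/P(+) = \frac{40}{3037}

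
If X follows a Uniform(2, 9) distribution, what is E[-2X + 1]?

For X ~ Uniform(2, 9):
E[X] = \frac{11}{2}
E[-2X + 1] = -2 × E[X] + 1 = -10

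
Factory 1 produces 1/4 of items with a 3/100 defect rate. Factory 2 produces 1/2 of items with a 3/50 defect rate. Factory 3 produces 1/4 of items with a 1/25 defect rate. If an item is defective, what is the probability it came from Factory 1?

Using Bayes' theorem:
P(F1) = 1/4, P(D|F1) = 3/100
P(F2) = 1/2, P(D|F2) = 3/50
P(F3) = 1/4, P(D|F3) = 1/25
P(D) = P(D|F1)P(F1) + P(D|F2)P(F2) + P(D|F3)P(F3)
     = \frac{19}{400}
P(F1|D) = P(D|F1)P(F1) / P(D)
= \frac{3}{19}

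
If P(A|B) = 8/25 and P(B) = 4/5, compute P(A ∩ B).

By definition, P(A|B) = P(A ∩ B) / P(B)
So P(A ∩ B) = P(A|B) × P(B)
= 8/25 × 4/5
= 32/125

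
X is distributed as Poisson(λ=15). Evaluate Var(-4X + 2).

For X ~ Poisson(λ=15):
Var(X) = 15
Var(-4X + 2) = (-4)² × Var(X) = 16 × 15 = 240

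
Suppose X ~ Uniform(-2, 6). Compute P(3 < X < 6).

P(3 < X < 6) = ∫_{3}^{6} f(x) dx
where f(x) = \frac{1}{8}
= \frac{3}{8}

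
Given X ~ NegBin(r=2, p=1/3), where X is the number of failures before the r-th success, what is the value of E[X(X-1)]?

E[X(X-1)] = E[X² - X] = E[X²] - E[X]
E[X] = 4
E[X²] = Var(X) + (E[X])² = 12 + (4)² = 28
E[X(X-1)] = 28 - 4 = 24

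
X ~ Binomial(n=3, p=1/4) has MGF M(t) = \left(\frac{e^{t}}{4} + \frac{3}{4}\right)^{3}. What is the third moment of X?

To find E[X^3], compute M^(3)(0):
M^(1)(t) = \frac{3 \left(\frac{e^{t}}{4} + \frac{3}{4}\right)^{2} e^{t}}{4}
M^(2)(t) = \frac{3 \left(\frac{e^{t}}{4} + \frac{3}{4}\right)^{2} e^{t}}{4} + \frac{3 \left(\frac{e^{t}}{4} + \frac{3}{4}\right) e^{2 t}}{8}
M^(3)(t) = \frac{3 \left(\frac{e^{t}}{4} + \frac{3}{4}\right)^{2} e^{t}}{4} + \frac{9 \left(\frac{e^{t}}{4} + \frac{3}{4}\right) e^{2 t}}{8} + \frac{3 e^{3 t}}{32}
M^(3)(0) = \frac{63}{32}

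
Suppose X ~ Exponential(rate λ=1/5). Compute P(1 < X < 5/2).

P(1 < X < 5/2) = ∫_{1}^{5/2} f(x) dx
where f(x) = \frac{e^{- \frac{x}{5}}}{5}
= - \frac{1}{e^{\frac{1}{2}}} + e^{- \frac{1}{5}}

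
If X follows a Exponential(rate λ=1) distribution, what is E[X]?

For X ~ Exponential(rate λ=1), the expected value is:
E[X] = 1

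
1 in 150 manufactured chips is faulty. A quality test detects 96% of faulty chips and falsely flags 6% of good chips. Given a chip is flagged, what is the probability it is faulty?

Let D = the rare event, + = positive/flagged.
P(D) = 1/150
P(+|D) = 96/100 = 24/25
P(+|D') = 6/100 = 3/50
P(+) = P(+|D)P(D) + P(+|D')P(D')
     = \frac{24}{25} × \frac{1}{150} + \frac{3}{50} × \frac{149}{150}
     = \frac{33}{500}
P(D|+) = P(+|D)P(D)/P(+) = \frac{16}{165}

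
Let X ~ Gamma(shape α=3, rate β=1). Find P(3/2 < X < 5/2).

P(3/2 < X < 5/2) = ∫_{3/2}^{5/2} f(x) dx
where f(x) = \frac{x^{2} e^{- x}}{2}
= \frac{-53 + 29 e}{8 e^{\frac{5}{2}}}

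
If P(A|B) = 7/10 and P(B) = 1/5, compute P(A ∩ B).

By definition, P(A|B) = P(A ∩ B) / P(B)
So P(A ∩ B) = P(A|B) × P(B)
= 7/10 × 1/5
= 7/50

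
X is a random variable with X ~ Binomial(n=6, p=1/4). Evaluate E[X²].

Using the identity E[X²] = Var(X) + (E[X])²:
E[X] = \frac{3}{2}
Var(X) = \frac{9}{8}
E[X²] = \frac{9}{8} + (\frac{3}{2})²
= \frac{27}{8}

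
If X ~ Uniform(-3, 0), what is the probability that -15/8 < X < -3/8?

P(-15/8 < X < -3/8) = ∫_{-15/8}^{-3/8} f(x) dx
where f(x) = \frac{1}{3}
= \frac{1}{2}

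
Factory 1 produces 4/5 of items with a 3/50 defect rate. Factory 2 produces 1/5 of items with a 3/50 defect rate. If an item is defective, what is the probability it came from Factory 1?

Using Bayes' theorem:
P(F1) = 4/5, P(D|F1) = 3/50
P(F2) = 1/5, P(D|F2) = 3/50
P(D) = P(D|F1)P(F1) + P(D|F2)P(F2)
     = \frac{3}{50}
P(F1|D) = P(D|F1)P(F1) / P(D)
= \frac{4}{5}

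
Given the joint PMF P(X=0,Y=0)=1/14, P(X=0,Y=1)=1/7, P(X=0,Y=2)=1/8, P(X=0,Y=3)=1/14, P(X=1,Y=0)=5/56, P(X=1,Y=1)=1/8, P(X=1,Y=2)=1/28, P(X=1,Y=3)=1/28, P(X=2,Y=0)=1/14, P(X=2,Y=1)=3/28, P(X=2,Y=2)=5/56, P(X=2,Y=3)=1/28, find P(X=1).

P(X=1) = P(X=1,Y=0) + P(X=1,Y=1) + P(X=1,Y=2) + P(X=1,Y=3)
= 5/56 + 1/8 + 1/28 + 1/28
= 2/7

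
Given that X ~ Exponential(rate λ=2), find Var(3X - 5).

For X ~ Exponential(rate λ=2):
Var(X) = \frac{1}{4}
Var(3X - 5) = (3)² × Var(X) = 9 × \frac{1}{4} = \frac{9}{4}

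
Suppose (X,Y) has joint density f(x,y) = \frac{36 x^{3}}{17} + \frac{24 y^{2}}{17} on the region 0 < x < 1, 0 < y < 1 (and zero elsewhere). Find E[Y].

E[Y] = ∫_0^1 ∫_0^1 y × f(x,y) dx dy
= \frac{21}{34}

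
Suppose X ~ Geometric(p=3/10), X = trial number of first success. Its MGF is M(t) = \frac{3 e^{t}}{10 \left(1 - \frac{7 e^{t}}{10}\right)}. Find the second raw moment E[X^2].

To find E[X^2], compute M^(2)(0):
M^(1)(t) = \frac{3 e^{t}}{10 \left(1 - \frac{7 e^{t}}{10}\right)} + \frac{21 e^{2 t}}{100 \left(1 - \frac{7 e^{t}}{10}\right)^{2}}
M^(2)(t) = \frac{3 e^{t}}{10 \left(1 - \frac{7 e^{t}}{10}\right)} + \frac{63 e^{2 t}}{100 \left(1 - \frac{7 e^{t}}{10}\right)^{2}} + \frac{147 e^{3 t}}{500 \left(1 - \frac{7 e^{t}}{10}\right)^{3}}
M^(2)(0) = \frac{170}{9}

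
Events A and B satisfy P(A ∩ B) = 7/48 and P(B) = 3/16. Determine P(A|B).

P(A|B) = P(A ∩ B) / P(B)
= (7/48) / (3/16)
= 7/9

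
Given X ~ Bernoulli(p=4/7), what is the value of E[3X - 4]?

For X ~ Bernoulli(p=4/7):
E[X] = \frac{4}{7}
E[3X - 4] = 3 × E[X] - 4 = - \frac{16}{7}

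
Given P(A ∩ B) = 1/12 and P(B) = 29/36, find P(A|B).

P(A|B) = P(A ∩ B) / P(B)
= (1/12) / (29/36)
= 3/29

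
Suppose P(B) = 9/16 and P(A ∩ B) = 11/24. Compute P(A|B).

P(A|B) = P(A ∩ B) / P(B)
= (11/24) / (9/16)
= 22/27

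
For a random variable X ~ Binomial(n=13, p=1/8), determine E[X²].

Using the identity E[X²] = Var(X) + (E[X])²:
E[X] = \frac{13}{8}
Var(X) = \frac{91}{64}
E[X²] = \frac{91}{64} + (\frac{13}{8})²
= \frac{65}{16}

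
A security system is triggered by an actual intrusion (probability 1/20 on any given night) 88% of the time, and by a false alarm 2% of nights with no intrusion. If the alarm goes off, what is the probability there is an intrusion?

Let D = the rare event, + = positive/flagged.
P(D) = 1/20
P(+|D) = 88/100 = 22/25
P(+|D') = 2/100 = 1/50
P(+) = P(+|D)P(D) + P(+|D')P(D')
     = \frac{22}{25} × \frac{1}{20} + \frac{1}{50} × \frac{19}{20}
     = \frac{63}{1000}
P(D|+) = P(+|D)P(D)/P(+) = \frac{44}{63}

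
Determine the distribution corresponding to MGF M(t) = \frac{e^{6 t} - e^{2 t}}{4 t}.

The MGF M(t) = \frac{e^{6 t} - e^{2 t}}{4 t} is the standard form for the Uniform distribution.
Comparing with the known MGF formula identifies: Uniform(2, 6)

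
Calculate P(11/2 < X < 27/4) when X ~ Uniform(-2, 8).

P(11/2 < X < 27/4) = ∫_{11/2}^{27/4} f(x) dx
where f(x) = \frac{1}{10}
= \frac{1}{8}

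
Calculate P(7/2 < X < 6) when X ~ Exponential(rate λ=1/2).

P(7/2 < X < 6) = ∫_{7/2}^{6} f(x) dx
where f(x) = \frac{e^{- \frac{x}{2}}}{2}
= - \frac{1}{e^{3}} + e^{- \frac{7}{4}}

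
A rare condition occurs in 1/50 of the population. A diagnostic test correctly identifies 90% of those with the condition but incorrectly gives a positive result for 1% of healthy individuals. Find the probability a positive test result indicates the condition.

Let D = the rare event, + = positive/flagged.
P(D) = 1/50
P(+|D) = 90/100 = 9/10
P(+|D') = 1/100
P(+) = P(+|D)P(D) + P(+|D')P(D')
     = \frac{9}{10} × \frac{1}{50} + \frac{1}{100} × \frac{49}{50}
     = \frac{139}{5000}
P(D|+) = P(+|D)P(D)/P(+) = \frac{90}{139}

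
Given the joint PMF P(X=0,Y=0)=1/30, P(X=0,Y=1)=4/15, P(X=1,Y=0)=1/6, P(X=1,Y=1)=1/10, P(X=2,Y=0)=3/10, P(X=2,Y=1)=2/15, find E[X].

First find marginal of X:
P(X=0) = 3/10
P(X=1) = 4/15
P(X=2) = 13/30
E[X] = 0 × 3/10 + 1 × 4/15 + 2 × 13/30 = 17/15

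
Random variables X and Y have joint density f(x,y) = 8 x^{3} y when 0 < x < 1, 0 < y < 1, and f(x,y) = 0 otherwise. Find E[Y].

E[Y] = ∫_0^1 ∫_0^1 y × f(x,y) dx dy
= \frac{2}{3}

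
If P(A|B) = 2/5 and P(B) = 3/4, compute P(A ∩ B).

By definition, P(A|B) = P(A ∩ B) / P(B)
So P(A ∩ B) = P(A|B) × P(B)
= 2/5 × 3/4
= 3/10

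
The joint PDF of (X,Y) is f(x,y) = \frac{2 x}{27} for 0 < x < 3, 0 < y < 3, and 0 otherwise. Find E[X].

f_X(x) = ∫_0^3 \frac{2 x}{27} dy = \frac{2 x}{9}
E[X] = ∫_0^3 x × (\frac{2 x}{9}) dx = 2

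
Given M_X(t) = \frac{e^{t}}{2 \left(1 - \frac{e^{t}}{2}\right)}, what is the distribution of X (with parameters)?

The MGF M(t) = \frac{e^{t}}{2 \left(1 - \frac{e^{t}}{2}\right)} is the standard form for the Geometric distribution.
Comparing with the known MGF formula identifies: Geometric(p=1/2), X = trial number of first success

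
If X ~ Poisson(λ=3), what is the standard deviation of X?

For X ~ Poisson(λ=3):
Var(X) = 3
SD(X) = √(Var(X)) = √(3) = \sqrt{3}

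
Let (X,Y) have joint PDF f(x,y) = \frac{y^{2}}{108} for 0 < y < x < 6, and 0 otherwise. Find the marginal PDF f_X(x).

f_X(x) = ∫_0^x \frac{y^{2}}{108} dy = \frac{x^{3}}{324}
for 0 < x < 6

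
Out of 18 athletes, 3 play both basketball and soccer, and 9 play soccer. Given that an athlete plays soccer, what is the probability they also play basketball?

P(A ∩ B) = 3/18 = 1/6
P(B) = 9/18 = 1/2
P(A|B) = P(A ∩ B) / P(B) = (1/6) / (1/2) = 1/3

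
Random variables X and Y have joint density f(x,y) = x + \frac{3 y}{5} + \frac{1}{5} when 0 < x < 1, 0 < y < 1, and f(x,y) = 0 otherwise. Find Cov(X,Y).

E[XY] = ∫∫ xy × f(x,y) dx dy = \frac{19}{60}
E[X] = \frac{7}{12}
E[Y] = \frac{11}{20}
Cov(X,Y) = E[XY] - E[X]E[Y] = - \frac{1}{240}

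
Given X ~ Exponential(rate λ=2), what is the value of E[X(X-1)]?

E[X(X-1)] = E[X² - X] = E[X²] - E[X]
E[X] = \frac{1}{2}
E[X²] = Var(X) + (E[X])² = \frac{1}{4} + (\frac{1}{2})² = \frac{1}{2}
E[X(X-1)] = \frac{1}{2} - \frac{1}{2} = 0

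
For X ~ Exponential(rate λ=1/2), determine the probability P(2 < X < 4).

P(2 < X < 4) = ∫_{2}^{4} f(x) dx
where f(x) = \frac{e^{- \frac{x}{2}}}{2}
= - \frac{1 - e}{e^{2}}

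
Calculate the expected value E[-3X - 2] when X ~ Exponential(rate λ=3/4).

For X ~ Exponential(rate λ=3/4):
E[X] = \frac{4}{3}
E[-3X - 2] = -3 × E[X] - 2 = -6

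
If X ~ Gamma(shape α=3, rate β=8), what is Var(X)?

For X ~ Gamma(shape α=3, rate β=8):
Var(X) = \frac{3}{64}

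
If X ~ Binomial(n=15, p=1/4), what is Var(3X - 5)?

For X ~ Binomial(n=15, p=1/4):
Var(X) = \frac{45}{16}
Var(3X - 5) = (3)² × Var(X) = 9 × \frac{45}{16} = \frac{405}{16}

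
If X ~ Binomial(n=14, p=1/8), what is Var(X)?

For X ~ Binomial(n=14, p=1/8):
Var(X) = \frac{49}{32}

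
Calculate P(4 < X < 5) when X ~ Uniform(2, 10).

P(4 < X < 5) = ∫_{4}^{5} f(x) dx
where f(x) = \frac{1}{8}
= \frac{1}{8}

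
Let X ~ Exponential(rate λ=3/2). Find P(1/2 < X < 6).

P(1/2 < X < 6) = ∫_{1/2}^{6} f(x) dx
where f(x) = \frac{3 e^{- \frac{3 x}{2}}}{2}
= - \frac{1}{e^{9}} + e^{- \frac{3}{4}}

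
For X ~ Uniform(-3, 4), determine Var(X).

For X ~ Uniform(-3, 4):
Var(X) = \frac{49}{12}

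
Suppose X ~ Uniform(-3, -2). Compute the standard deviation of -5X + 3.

For X ~ Uniform(-3, -2):
Var(X) = \frac{1}{12}
SD(X) = √(Var(X)) = √(\frac{1}{12}) = \frac{\sqrt{3}}{6}
SD(-5X + 3) = |-5| × SD(X) = 5 × \frac{\sqrt{3}}{6} = \frac{5 \sqrt{3}}{6}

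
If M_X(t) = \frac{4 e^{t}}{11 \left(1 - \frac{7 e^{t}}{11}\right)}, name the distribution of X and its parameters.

The MGF M(t) = \frac{4 e^{t}}{11 \left(1 - \frac{7 e^{t}}{11}\right)} is the standard form for the Geometric distribution.
Comparing with the known MGF formula identifies: Geometric(p=4/11), X = trial number of first success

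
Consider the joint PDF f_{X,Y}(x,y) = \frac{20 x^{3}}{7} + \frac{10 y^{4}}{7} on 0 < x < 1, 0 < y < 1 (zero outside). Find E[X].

E[X] = ∫_0^1 ∫_0^1 x × f(x,y) dy dx
= ∫_0^1 ∫_0^1 x × (\frac{20 x^{3}}{7} + \frac{10 y^{4}}{7}) dy dx
= \frac{5}{7}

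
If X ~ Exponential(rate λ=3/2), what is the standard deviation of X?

For X ~ Exponential(rate λ=3/2):
Var(X) = \frac{4}{9}
SD(X) = √(Var(X)) = √(\frac{4}{9}) = \frac{2}{3}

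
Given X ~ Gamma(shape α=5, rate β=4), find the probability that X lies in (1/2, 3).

P(1/2 < X < 3) = ∫_{1/2}^{3} f(x) dx
where f(x) = \frac{128 x^{4} e^{- 4 x}}{3}
= \frac{-1237 + 7 e^{10}}{e^{12}}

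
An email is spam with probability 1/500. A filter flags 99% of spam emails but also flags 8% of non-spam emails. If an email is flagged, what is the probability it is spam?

Let D = the rare event, + = positive/flagged.
P(D) = 1/500
P(+|D) = 99/100
P(+|D') = 8/100 = 2/25
P(+) = P(+|D)P(D) + P(+|D')P(D')
     = \frac{99}{100} × \frac{1}{500} + \frac{2}{25} × \frac{499}{500}
     = \frac{4091}{50000}
P(D|+) = P(+|D)P(D)/P(+) = \frac{99}{4091}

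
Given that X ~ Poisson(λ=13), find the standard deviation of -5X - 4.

For X ~ Poisson(λ=13):
Var(X) = 13
SD(X) = √(Var(X)) = √(13) = \sqrt{13}
SD(-5X - 4) = |-5| × SD(X) = 5 × \sqrt{13} = 5 \sqrt{13}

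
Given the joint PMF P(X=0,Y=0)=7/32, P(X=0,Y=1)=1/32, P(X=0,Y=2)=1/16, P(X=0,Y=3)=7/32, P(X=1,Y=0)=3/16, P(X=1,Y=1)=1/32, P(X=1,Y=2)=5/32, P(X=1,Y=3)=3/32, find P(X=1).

P(X=1) = P(X=1,Y=0) + P(X=1,Y=1) + P(X=1,Y=2) + P(X=1,Y=3)
= 3/16 + 1/32 + 5/32 + 3/32
= 15/32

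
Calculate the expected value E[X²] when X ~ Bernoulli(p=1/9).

Using the identity E[X²] = Var(X) + (E[X])²:
E[X] = \frac{1}{9}
Var(X) = \frac{8}{81}
E[X²] = \frac{8}{81} + (\frac{1}{9})²
= \frac{1}{9}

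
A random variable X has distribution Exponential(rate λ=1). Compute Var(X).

For X ~ Exponential(rate λ=1):
Var(X) = 1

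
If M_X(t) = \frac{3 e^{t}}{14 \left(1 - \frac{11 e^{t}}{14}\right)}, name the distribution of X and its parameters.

The MGF M(t) = \frac{3 e^{t}}{14 \left(1 - \frac{11 e^{t}}{14}\right)} is the standard form for the Geometric distribution.
Comparing with the known MGF formula identifies: Geometric(p=3/14), X = trial number of first success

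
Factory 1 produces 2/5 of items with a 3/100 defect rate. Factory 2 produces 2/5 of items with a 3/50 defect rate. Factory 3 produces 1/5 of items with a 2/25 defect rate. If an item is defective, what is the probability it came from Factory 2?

Using Bayes' theorem:
P(F1) = 2/5, P(D|F1) = 3/100
P(F2) = 2/5, P(D|F2) = 3/50
P(F3) = 1/5, P(D|F3) = 2/25
P(D) = P(D|F1)P(F1) + P(D|F2)P(F2) + P(D|F3)P(F3)
     = \frac{13}{250}
P(F2|D) = P(D|F2)P(F2) / P(D)
= \frac{6}{13}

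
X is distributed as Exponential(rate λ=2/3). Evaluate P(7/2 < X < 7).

P(7/2 < X < 7) = ∫_{7/2}^{7} f(x) dx
where f(x) = \frac{2 e^{- \frac{2 x}{3}}}{3}
= - \frac{1 - e^{\frac{7}{3}}}{e^{\frac{14}{3}}}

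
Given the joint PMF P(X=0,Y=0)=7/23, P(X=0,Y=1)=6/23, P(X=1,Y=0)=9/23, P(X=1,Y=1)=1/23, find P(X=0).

P(X=0) = P(X=0,Y=0) + P(X=0,Y=1)
= 7/23 + 6/23
= 13/23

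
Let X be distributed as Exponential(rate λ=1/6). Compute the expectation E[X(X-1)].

E[X(X-1)] = E[X² - X] = E[X²] - E[X]
E[X] = 6
E[X²] = Var(X) + (E[X])² = 36 + (6)² = 72
E[X(X-1)] = 72 - 6 = 66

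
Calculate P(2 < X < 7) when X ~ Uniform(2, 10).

P(2 < X < 7) = ∫_{2}^{7} f(x) dx
where f(x) = \frac{1}{8}
= \frac{5}{8}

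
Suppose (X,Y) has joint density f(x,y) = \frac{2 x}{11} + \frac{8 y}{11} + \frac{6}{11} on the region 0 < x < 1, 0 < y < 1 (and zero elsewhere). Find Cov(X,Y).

E[XY] = ∫∫ xy × f(x,y) dx dy = \frac{19}{66}
E[X] = \frac{17}{33}
E[Y] = \frac{37}{66}
Cov(X,Y) = E[XY] - E[X]E[Y] = - \frac{1}{1089}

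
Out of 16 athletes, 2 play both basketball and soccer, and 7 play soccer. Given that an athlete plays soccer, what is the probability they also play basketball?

P(A ∩ B) = 2/16 = 1/8
P(B) = 7/16
P(A|B) = P(A ∩ B) / P(B) = (1/8) / (7/16) = 2/7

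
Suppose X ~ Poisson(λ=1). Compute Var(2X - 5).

For X ~ Poisson(λ=1):
Var(X) = 1
Var(2X - 5) = (2)² × Var(X) = 4 × 1 = 4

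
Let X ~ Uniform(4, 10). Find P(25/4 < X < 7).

P(25/4 < X < 7) = ∫_{25/4}^{7} f(x) dx
where f(x) = \frac{1}{6}
= \frac{1}{8}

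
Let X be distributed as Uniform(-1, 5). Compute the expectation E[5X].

For X ~ Uniform(-1, 5):
E[X] = 2
E[5X] = 5 × E[X] + 0 = 10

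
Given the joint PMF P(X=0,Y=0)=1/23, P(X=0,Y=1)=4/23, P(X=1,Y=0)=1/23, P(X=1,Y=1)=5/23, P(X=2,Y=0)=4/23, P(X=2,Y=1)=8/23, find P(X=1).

P(X=1) = P(X=1,Y=0) + P(X=1,Y=1)
= 1/23 + 5/23
= 6/23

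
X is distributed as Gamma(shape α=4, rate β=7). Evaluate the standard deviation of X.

For X ~ Gamma(shape α=4, rate β=7):
Var(X) = \frac{4}{49}
SD(X) = √(Var(X)) = √(\frac{4}{49}) = \frac{2}{7}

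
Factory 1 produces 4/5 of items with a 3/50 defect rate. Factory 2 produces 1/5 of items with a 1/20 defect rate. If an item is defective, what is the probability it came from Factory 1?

Using Bayes' theorem:
P(F1) = 4/5, P(D|F1) = 3/50
P(F2) = 1/5, P(D|F2) = 1/20
P(D) = P(D|F1)P(F1) + P(D|F2)P(F2)
     = \frac{29}{500}
P(F1|D) = P(D|F1)P(F1) / P(D)
= \frac{24}{29}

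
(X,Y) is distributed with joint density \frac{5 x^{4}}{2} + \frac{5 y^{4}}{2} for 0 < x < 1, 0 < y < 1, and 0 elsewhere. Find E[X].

E[X] = ∫_0^1 ∫_0^1 x × f(x,y) dy dx
= ∫_0^1 ∫_0^1 x × (\frac{5 x^{4}}{2} + \frac{5 y^{4}}{2}) dy dx
= \frac{2}{3}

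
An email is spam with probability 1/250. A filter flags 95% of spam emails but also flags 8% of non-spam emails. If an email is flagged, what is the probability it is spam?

Let D = the rare event, + = positive/flagged.
P(D) = 1/250
P(+|D) = 95/100 = 19/20
P(+|D') = 8/100 = 2/25
P(+) = P(+|D)P(D) + P(+|D')P(D')
     = \frac{19}{20} × \frac{1}{250} + \frac{2}{25} × \frac{249}{250}
     = \frac{2087}{25000}
P(D|+) = P(+|D)P(D)/P(+) = \frac{95}{2087}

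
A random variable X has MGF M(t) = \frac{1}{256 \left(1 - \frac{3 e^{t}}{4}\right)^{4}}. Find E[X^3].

To find E[X^3], compute M^(3)(0):
M^(1)(t) = \frac{3 e^{t}}{256 \left(1 - \frac{3 e^{t}}{4}\right)^{5}}
M^(2)(t) = \frac{3 e^{t}}{256 \left(1 - \frac{3 e^{t}}{4}\right)^{5}} + \frac{45 e^{2 t}}{1024 \left(1 - \frac{3 e^{t}}{4}\right)^{6}}
M^(3)(t) = \frac{3 e^{t}}{256 \left(1 - \frac{3 e^{t}}{4}\right)^{5}} + \frac{135 e^{2 t}}{1024 \left(1 - \frac{3 e^{t}}{4}\right)^{6}} + \frac{405 e^{3 t}}{2048 \left(1 - \frac{3 e^{t}}{4}\right)^{7}}
M^(3)(0) = 3792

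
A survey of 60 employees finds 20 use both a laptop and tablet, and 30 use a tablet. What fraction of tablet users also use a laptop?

P(A ∩ B) = 20/60 = 1/3
P(B) = 30/60 = 1/2
P(A|B) = P(A ∩ B) / P(B) = (1/3) / (1/2) = 2/3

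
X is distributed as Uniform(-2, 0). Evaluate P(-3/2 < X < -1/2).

P(-3/2 < X < -1/2) = ∫_{-3/2}^{-1/2} f(x) dx
where f(x) = \frac{1}{2}
= \frac{1}{2}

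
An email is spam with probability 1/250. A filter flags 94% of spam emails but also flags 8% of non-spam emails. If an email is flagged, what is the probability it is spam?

Let D = the rare event, + = positive/flagged.
P(D) = 1/250
P(+|D) = 94/100 = 47/50
P(+|D') = 8/100 = 2/25
P(+) = P(+|D)P(D) + P(+|D')P(D')
     = \frac{47}{50} × \frac{1}{250} + \frac{2}{25} × \frac{249}{250}
     = \frac{1043}{12500}
P(D|+) = P(+|D)P(D)/P(+) = \frac{47}{1043}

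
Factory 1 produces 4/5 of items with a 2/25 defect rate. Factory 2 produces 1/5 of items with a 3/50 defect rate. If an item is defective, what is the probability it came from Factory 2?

Using Bayes' theorem:
P(F1) = 4/5, P(D|F1) = 2/25
P(F2) = 1/5, P(D|F2) = 3/50
P(D) = P(D|F1)P(F1) + P(D|F2)P(F2)
     = \frac{19}{250}
P(F2|D) = P(D|F2)P(F2) / P(D)
= \frac{3}{19}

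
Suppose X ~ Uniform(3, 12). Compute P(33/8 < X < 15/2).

P(33/8 < X < 15/2) = ∫_{33/8}^{15/2} f(x) dx
where f(x) = \frac{1}{9}
= \frac{3}{8}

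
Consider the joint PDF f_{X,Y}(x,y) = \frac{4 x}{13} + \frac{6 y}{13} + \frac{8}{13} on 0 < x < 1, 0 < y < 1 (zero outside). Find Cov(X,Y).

E[XY] = ∫∫ xy × f(x,y) dx dy = \frac{11}{39}
E[X] = \frac{41}{78}
E[Y] = \frac{7}{13}
Cov(X,Y) = E[XY] - E[X]E[Y] = - \frac{1}{1014}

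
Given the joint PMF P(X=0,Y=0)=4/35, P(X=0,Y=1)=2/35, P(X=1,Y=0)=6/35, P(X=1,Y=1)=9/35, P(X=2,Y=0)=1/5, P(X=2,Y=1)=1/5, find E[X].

First find marginal of X:
P(X=0) = 6/35
P(X=1) = 3/7
P(X=2) = 2/5
E[X] = 0 × 6/35 + 1 × 3/7 + 2 × 2/5 = 43/35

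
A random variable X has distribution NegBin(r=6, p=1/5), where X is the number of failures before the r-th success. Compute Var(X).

For X ~ NegBin(r=6, p=1/5), where X is the number of failures before the r-th success:
Var(X) = 120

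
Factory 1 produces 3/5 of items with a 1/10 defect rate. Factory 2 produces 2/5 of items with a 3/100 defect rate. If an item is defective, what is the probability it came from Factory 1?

Using Bayes' theorem:
P(F1) = 3/5, P(D|F1) = 1/10
P(F2) = 2/5, P(D|F2) = 3/100
P(D) = P(D|F1)P(F1) + P(D|F2)P(F2)
     = \frac{9}{125}
P(F1|D) = P(D|F1)P(F1) / P(D)
= \frac{5}{6}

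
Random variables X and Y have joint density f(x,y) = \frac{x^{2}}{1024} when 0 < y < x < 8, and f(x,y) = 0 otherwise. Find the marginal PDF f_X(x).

f_X(x) = ∫_0^x \frac{x^{2}}{1024} dy = \frac{x^{3}}{1024}
for 0 < x < 8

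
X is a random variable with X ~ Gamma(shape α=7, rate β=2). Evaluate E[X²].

Using the identity E[X²] = Var(X) + (E[X])²:
E[X] = \frac{7}{2}
Var(X) = \frac{7}{4}
E[X²] = \frac{7}{4} + (\frac{7}{2})²
= 14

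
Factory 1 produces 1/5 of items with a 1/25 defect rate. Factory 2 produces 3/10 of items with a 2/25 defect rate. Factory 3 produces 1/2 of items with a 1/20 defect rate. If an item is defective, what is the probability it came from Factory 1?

Using Bayes' theorem:
P(F1) = 1/5, P(D|F1) = 1/25
P(F2) = 3/10, P(D|F2) = 2/25
P(F3) = 1/2, P(D|F3) = 1/20
P(D) = P(D|F1)P(F1) + P(D|F2)P(F2) + P(D|F3)P(F3)
     = \frac{57}{1000}
P(F1|D) = P(D|F1)P(F1) / P(D)
= \frac{8}{57}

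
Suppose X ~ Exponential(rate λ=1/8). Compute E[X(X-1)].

E[X(X-1)] = E[X² - X] = E[X²] - E[X]
E[X] = 8
E[X²] = Var(X) + (E[X])² = 64 + (8)² = 128
E[X(X-1)] = 128 - 8 = 120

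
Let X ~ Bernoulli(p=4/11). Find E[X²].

Using the identity E[X²] = Var(X) + (E[X])²:
E[X] = \frac{4}{11}
Var(X) = \frac{28}{121}
E[X²] = \frac{28}{121} + (\frac{4}{11})²
= \frac{4}{11}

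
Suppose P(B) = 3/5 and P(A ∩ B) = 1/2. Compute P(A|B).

P(A|B) = P(A ∩ B) / P(B)
= (1/2) / (3/5)
= 5/6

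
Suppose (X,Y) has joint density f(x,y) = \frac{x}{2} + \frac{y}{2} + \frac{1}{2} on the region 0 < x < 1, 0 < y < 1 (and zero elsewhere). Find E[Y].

E[Y] = ∫_0^1 ∫_0^1 y × f(x,y) dx dy
= \frac{13}{24}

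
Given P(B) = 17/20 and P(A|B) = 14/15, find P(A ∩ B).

By definition, P(A|B) = P(A ∩ B) / P(B)
So P(A ∩ B) = P(A|B) × P(B)
= 14/15 × 17/20
= 119/150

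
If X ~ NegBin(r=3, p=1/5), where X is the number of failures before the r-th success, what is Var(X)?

For X ~ NegBin(r=3, p=1/5), where X is the number of failures before the r-th success:
Var(X) = 60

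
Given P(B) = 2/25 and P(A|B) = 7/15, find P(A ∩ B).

By definition, P(A|B) = P(A ∩ B) / P(B)
So P(A ∩ B) = P(A|B) × P(B)
= 7/15 × 2/25
= 14/375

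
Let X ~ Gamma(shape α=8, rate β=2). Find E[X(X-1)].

E[X(X-1)] = E[X² - X] = E[X²] - E[X]
E[X] = 4
E[X²] = Var(X) + (E[X])² = 2 + (4)² = 18
E[X(X-1)] = 18 - 4 = 14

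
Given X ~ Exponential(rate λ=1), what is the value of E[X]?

For X ~ Exponential(rate λ=1), the expected value is:
E[X] = 1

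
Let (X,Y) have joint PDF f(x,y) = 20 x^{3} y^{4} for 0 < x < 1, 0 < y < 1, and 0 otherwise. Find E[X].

E[X] = ∫_0^1 ∫_0^1 x × f(x,y) dy dx
= ∫_0^1 ∫_0^1 x × (20 x^{3} y^{4}) dy dx
= \frac{4}{5}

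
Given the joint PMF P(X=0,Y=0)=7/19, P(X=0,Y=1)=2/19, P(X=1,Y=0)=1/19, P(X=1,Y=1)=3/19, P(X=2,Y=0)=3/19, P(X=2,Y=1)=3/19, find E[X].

First find marginal of X:
P(X=0) = 9/19
P(X=1) = 4/19
P(X=2) = 6/19
E[X] = 0 × 9/19 + 1 × 4/19 + 2 × 6/19 = 16/19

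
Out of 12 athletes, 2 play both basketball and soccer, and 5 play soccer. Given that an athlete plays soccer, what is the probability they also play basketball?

P(A ∩ B) = 2/12 = 1/6
P(B) = 5/12
P(A|B) = P(A ∩ B) / P(B) = (1/6) / (5/12) = 2/5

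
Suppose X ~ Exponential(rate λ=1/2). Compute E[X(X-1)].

E[X(X-1)] = E[X² - X] = E[X²] - E[X]
E[X] = 2
E[X²] = Var(X) + (E[X])² = 4 + (2)² = 8
E[X(X-1)] = 8 - 2 = 6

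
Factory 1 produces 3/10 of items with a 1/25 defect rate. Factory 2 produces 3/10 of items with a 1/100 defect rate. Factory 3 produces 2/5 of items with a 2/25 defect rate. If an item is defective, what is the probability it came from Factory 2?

Using Bayes' theorem:
P(F1) = 3/10, P(D|F1) = 1/25
P(F2) = 3/10, P(D|F2) = 1/100
P(F3) = 2/5, P(D|F3) = 2/25
P(D) = P(D|F1)P(F1) + P(D|F2)P(F2) + P(D|F3)P(F3)
     = \frac{47}{1000}
P(F2|D) = P(D|F2)P(F2) / P(D)
= \frac{3}{47}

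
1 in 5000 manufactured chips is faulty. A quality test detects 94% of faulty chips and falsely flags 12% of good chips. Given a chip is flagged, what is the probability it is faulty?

Let D = the rare event, + = positive/flagged.
P(D) = 1/5000
P(+|D) = 94/100 = 47/50
P(+|D') = 12/100 = 3/25
P(+) = P(+|D)P(D) + P(+|D')P(D')
     = \frac{47}{50} × \frac{1}{5000} + \frac{3}{25} × \frac{4999}{5000}
     = \frac{30041}{250000}
P(D|+) = P(+|D)P(D)/P(+) = \frac{47}{30041}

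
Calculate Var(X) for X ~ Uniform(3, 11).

For X ~ Uniform(3, 11):
Var(X) = \frac{16}{3}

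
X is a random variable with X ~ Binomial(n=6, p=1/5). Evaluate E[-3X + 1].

For X ~ Binomial(n=6, p=1/5):
E[X] = \frac{6}{5}
E[-3X + 1] = -3 × E[X] + 1 = - \frac{13}{5}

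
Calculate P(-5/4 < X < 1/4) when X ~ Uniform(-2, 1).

P(-5/4 < X < 1/4) = ∫_{-5/4}^{1/4} f(x) dx
where f(x) = \frac{1}{3}
= \frac{1}{2}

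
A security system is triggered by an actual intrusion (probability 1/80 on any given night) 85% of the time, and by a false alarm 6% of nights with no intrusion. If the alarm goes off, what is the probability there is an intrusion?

Let D = the rare event, + = positive/flagged.
P(D) = 1/80
P(+|D) = 85/100 = 17/20
P(+|D') = 6/100 = 3/50
P(+) = P(+|D)P(D) + P(+|D')P(D')
     = \frac{17}{20} × \frac{1}{80} + \frac{3}{50} × \frac{79}{80}
     = \frac{559}{8000}
P(D|+) = P(+|D)P(D)/P(+) = \frac{85}{559}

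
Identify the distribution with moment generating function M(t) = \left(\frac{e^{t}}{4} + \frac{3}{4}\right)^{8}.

The MGF M(t) = \left(\frac{e^{t}}{4} + \frac{3}{4}\right)^{8} is the standard form for the Binomial distribution.
Comparing with the known MGF formula identifies: Binomial(n=8, p=1/4)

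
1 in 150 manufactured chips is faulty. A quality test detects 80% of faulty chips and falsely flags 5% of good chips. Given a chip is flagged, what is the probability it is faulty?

Let D = the rare event, + = positive/flagged.
P(D) = 1/150
P(+|D) = 80/100 = 4/5
P(+|D') = 5/100 = 1/20
P(+) = P(+|D)P(D) + P(+|D')P(D')
     = \frac{4}{5} × \frac{1}{150} + \frac{1}{20} × \frac{149}{150}
     = \frac{11}{200}
P(D|+) = P(+|D)P(D)/P(+) = \frac{16}{165}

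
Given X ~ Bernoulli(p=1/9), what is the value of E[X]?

For X ~ Bernoulli(p=1/9), the expected value is:
E[X] = \frac{1}{9}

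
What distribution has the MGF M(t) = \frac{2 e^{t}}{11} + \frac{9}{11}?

The MGF M(t) = \frac{2 e^{t}}{11} + \frac{9}{11} is the standard form for the Bernoulli distribution.
Comparing with the known MGF formula identifies: Bernoulli(p=2/11)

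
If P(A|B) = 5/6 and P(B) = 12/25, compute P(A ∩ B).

By definition, P(A|B) = P(A ∩ B) / P(B)
So P(A ∩ B) = P(A|B) × P(B)
= 5/6 × 12/25
= 2/5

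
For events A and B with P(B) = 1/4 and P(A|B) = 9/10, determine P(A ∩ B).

By definition, P(A|B) = P(A ∩ B) / P(B)
So P(A ∩ B) = P(A|B) × P(B)
= 9/10 × 1/4
= 9/40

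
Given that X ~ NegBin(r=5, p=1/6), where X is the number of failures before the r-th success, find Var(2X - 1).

For X ~ NegBin(r=5, p=1/6), where X is the number of failures before the r-th success:
Var(X) = 150
Var(2X - 1) = (2)² × Var(X) = 4 × 150 = 600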